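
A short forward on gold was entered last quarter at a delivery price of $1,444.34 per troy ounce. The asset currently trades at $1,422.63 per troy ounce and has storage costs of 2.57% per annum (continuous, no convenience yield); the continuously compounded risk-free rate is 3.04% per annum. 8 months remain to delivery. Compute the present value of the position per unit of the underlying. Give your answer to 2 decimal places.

-$31.85 per troy ounce

Current fair forward for the remaining 8 months: F = S·e^((r + u)·T), (r + u) = 0.0304 + 0.0257 = 0.0561
F = 1422.63 · e^(0.0561 × 8/12) = 1422.63 × 1.03810818 = 1476.8438
Value of long forward = (F − K)·e^(−rT) = (1476.8438 − 1444.34) · e^(−0.0304·8/12)
= 32.5038 × 0.97993732 = 31.85
Short position value = −(long value) = -$31.85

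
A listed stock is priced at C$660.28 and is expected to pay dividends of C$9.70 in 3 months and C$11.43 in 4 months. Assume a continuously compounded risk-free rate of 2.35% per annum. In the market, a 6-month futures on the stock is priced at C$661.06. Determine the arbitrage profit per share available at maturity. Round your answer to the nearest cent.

PV(dividends) I = 9.70·e^(−0.0235·3/12) + 11.43·e^(−0.0235·4/12) = 20.9840
Fair futures F* = (S − I)·e^(rT) = (660.28 − 20.9840)·e^0.011750 = 639.2960 × 1.011819 = 646.8518
Market C$661.06 > fair 646.8518: forward overpriced → cash-and-carry (borrow at r, buy the stock and collect the dividends, short the forward).
Profit at T = |F_mkt − F*| = |661.06 − 646.8518| = C$14.21 per share

C$14.21 per share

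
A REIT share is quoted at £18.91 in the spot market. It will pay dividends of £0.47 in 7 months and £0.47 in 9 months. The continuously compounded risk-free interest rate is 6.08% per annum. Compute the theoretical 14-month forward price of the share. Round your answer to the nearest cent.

PV(dividends) I = 0.47·e^(−0.0608·7/12) + 0.47·e^(−0.0608·9/12)
I = 0.4536 + 0.4490 = 0.9026
F = (S − I)·e^(rT) = (18.91 − 0.9026) · e^(0.0608·14/12)
= 18.0074 · e^0.070933 = 18.0074 × 1.073509 = £19.33

£19.33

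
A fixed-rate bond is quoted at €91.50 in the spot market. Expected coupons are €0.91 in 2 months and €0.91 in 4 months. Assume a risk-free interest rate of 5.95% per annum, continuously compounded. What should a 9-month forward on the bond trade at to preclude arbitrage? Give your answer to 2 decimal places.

€93.80

PV(coupons) I = 0.91·e^(−0.0595·2/12) + 0.91·e^(−0.0595·4/12)
I = 0.9010 + 0.8921 = 1.7931
F = (S − I)·e^(rT) = (91.50 − 1.7931) · e^(0.0595·9/12)
= 89.7069 · e^0.044625 = 89.7069 × 1.045636 = €93.80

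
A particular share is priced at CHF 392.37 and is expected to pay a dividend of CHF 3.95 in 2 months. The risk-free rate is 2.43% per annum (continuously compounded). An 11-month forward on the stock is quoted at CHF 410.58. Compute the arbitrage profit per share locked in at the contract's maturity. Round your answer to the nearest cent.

PV(dividends) I = 3.95·e^(−0.0243·2/12) = 3.9340
Fair forward F* = (S − I)·e^(rT) = (392.37 − 3.9340)·e^0.022275 = 388.4360 × 1.022525 = 397.1855
Market CHF 410.58 > fair 397.1855: forward overpriced → cash-and-carry (borrow at r, buy the stock and collect the dividends, short the forward).
Profit at T = |F_mkt − F*| = |410.58 − 397.1855| = CHF 13.39 per share

CHF 13.39 per share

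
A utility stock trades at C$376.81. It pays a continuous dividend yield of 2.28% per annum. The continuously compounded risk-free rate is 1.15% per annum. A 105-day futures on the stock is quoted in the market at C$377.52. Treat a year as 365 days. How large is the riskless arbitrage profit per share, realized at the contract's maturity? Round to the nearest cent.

Fair futures: F* = S·e^(carry·T), with carry = (r − q) = 0.0115 − 0.0228 = -0.0113
F* = 376.81 · e^(-0.0113 × 105/365) = 376.81 · e^-0.003251 = 376.81 × 0.996754 = C$375.5869
Market C$377.52 > fair C$375.5869: forward overpriced → cash-and-carry (buy spot, short the forward).
At maturity, profit = |F_mkt − F*| = |377.52 − 375.5869| = C$1.93 per share

C$1.93 per share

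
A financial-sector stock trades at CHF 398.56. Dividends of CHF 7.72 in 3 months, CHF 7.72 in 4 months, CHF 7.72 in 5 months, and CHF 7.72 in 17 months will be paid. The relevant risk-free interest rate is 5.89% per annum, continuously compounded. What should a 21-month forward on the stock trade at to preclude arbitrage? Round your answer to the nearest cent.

CHF 408.78

PV(dividends) I = 7.72·e^(−0.0589·3/12) + 7.72·e^(−0.0589·4/12) + 7.72·e^(−0.0589·5/12) + 7.72·e^(−0.0589·17/12)
I = 7.6072 + 7.5699 + 7.5328 + 7.1020 = 29.8119
F = (S − I)·e^(rT) = (398.56 − 29.8119) · e^(0.0589·21/12)
= 368.7481 · e^0.103075 = 368.7481 × 1.108575 = CHF 408.78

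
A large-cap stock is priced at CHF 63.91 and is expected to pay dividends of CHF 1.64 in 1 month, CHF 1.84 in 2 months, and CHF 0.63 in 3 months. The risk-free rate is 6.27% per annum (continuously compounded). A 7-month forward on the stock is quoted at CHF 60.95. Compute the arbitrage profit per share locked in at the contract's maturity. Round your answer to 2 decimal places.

CHF 1.12 per share

PV(dividends) I = 1.64·e^(−0.0627·1/12) + 1.84·e^(−0.0627·2/12) + 0.63·e^(−0.0627·3/12) = 4.0725
Fair forward F* = (S − I)·e^(rT) = (63.91 − 4.0725)·e^0.036575 = 59.8375 × 1.037252 = 62.0666
Market CHF 60.95 < fair 62.0666: forward underpriced → reverse cash-and-carry (short the stock, invest proceeds at r, pay the dividends, go long the forward).
Profit at T = |F_mkt − F*| = |60.95 − 62.0666| = CHF 1.12 per share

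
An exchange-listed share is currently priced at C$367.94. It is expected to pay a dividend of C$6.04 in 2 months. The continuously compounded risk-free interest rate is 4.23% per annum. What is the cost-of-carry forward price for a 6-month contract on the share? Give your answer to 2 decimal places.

PV(dividends) I = 6.04·e^(−0.0423·2/12)
I = 5.9976
F = (S − I)·e^(rT) = (367.94 − 5.9976) · e^(0.0423·6/12)
= 361.9424 · e^0.021150 = 361.9424 × 1.021375 = C$369.68

C$369.68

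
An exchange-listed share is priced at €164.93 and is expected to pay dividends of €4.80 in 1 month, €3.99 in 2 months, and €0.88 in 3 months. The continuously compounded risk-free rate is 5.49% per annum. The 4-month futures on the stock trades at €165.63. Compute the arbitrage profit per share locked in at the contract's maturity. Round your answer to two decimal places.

PV(dividends) I = 4.80·e^(−0.0549·1/12) + 3.99·e^(−0.0549·2/12) + 0.88·e^(−0.0549·3/12) = 9.5998
Fair futures F* = (S − I)·e^(rT) = (164.93 − 9.5998)·e^0.018300 = 155.3302 × 1.018468 = 158.1988
Market €165.63 > fair 158.1988: forward overpriced → cash-and-carry (borrow at r, buy the stock and collect the dividends, short the forward).
Profit at T = |F_mkt − F*| = |165.63 − 158.1988| = €7.43 per share

€7.43 per share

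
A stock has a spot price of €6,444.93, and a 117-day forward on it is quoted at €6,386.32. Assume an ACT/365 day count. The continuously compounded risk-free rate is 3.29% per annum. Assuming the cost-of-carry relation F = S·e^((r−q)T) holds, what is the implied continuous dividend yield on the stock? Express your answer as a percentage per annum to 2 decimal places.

6.14%

From F = S·e^((r−q)T): (r − q) = ln(F/S)/T
ln(6386.32/6444.93) = ln(0.990906) = -0.009136
(r − q) = -0.009136 / (117/365) = -0.028501
q = r − ln(F/S)/T = 0.0329 + 0.028501 = 0.061401
q = 6.14%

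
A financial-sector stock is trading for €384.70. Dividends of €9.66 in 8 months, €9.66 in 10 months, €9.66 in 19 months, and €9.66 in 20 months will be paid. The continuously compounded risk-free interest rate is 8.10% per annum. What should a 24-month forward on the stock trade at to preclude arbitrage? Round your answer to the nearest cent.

PV(dividends) I = 9.66·e^(−0.0810·8/12) + 9.66·e^(−0.0810·10/12) + 9.66·e^(−0.0810·19/12) + 9.66·e^(−0.0810·20/12)
I = 9.1522 + 9.0295 + 8.4973 + 8.4401 = 35.1191
F = (S − I)·e^(rT) = (384.70 − 35.1191) · e^(0.0810·24/12)
= 349.5809 · e^0.162000 = 349.5809 × 1.175860 = €411.06

€411.06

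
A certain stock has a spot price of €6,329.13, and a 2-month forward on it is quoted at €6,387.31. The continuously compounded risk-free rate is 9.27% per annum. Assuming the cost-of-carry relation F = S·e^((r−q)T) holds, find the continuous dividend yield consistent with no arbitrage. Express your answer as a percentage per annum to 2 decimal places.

From F = S·e^((r−q)T): (r − q) = ln(F/S)/T
ln(6387.31/6329.13) = ln(1.009192) = 0.009150
(r − q) = 0.009150 / (2/12) = 0.054900
q = r − ln(F/S)/T = 0.0927 − 0.054900 = 0.037800
q = 3.78%

3.78%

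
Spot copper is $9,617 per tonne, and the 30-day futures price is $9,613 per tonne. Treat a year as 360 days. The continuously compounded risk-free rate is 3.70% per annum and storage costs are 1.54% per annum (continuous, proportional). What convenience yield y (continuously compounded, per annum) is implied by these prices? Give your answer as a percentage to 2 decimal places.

5.74%

F = S·e^((r+u−y)T) ⇒ (r+u−y) = ln(F/S)/T
ln(9613/9617) = -0.000416; /T ⇒ -0.004992
y = r + u − ln(F/S)/T = 0.0370 + 0.0154 + 0.004992 = 0.057392
y = 5.74%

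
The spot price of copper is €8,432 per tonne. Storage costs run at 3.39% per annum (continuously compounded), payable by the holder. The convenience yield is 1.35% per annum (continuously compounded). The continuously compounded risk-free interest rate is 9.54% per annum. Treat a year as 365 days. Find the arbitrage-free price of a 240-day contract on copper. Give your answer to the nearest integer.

Net carry = r + u − y = 0.0954 + 0.0339 − 0.0135 = 0.1158
F = S·e^((r+u−y)T) = 8432 · e^(0.1158 × 240/365) = 8432 · e^0.076142
= 8432 × 1.079116 = €9,099 per tonne

€9,099 per tonne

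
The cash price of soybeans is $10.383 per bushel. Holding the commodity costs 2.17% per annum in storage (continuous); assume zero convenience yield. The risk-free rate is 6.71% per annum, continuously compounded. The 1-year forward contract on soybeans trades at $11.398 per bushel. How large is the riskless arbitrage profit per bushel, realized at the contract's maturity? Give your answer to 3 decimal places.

Fair forward: F* = S·e^(carry·T), with carry = (r + u) = 0.0671 + 0.0217 = 0.0888
F* = 10.383 · e^(0.0888 × 1) = 10.383 · e^0.088800 = 10.383 × 1.092862 = $11.3472
Market $11.398 > fair $11.3472: forward overpriced → cash-and-carry (buy spot, short the forward).
At maturity, profit = |F_mkt − F*| = |11.398 − 11.3472| = $0.051 per bushel

$0.051 per bushel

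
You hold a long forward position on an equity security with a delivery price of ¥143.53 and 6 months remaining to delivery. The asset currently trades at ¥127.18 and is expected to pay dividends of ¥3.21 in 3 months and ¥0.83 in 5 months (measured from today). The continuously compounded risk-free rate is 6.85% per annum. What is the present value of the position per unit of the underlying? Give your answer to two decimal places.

-¥15.48

PV(remaining dividends) I = 3.21·e^(−0.0685·3/12) + 0.83·e^(−0.0685·5/12) = 3.9621
Current forward F = (S − I)·e^(rT) = (127.18 − 3.9621)·e^(0.0685·6/12) = 123.2179 × 1.034843 = 127.5112
Value (long) = (F − K)·e^(−rT) = (127.5112 − 143.53) × 0.966330 = -15.4794
Value = -¥15.48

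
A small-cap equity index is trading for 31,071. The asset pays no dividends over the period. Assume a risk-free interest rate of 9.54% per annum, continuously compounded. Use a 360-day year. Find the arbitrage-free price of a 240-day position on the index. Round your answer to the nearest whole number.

33,111

F = S·e^(rT) = 31071 · e^(0.0954 × 240/360)
= 31071 · e^0.063600 = 31071 × 1.065666
F = 33,111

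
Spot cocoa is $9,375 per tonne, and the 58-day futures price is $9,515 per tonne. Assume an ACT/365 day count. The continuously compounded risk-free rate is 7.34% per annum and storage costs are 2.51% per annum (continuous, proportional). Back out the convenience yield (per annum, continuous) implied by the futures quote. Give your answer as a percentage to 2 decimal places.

0.52%

F = S·e^((r+u−y)T) ⇒ (r+u−y) = ln(F/S)/T
ln(9515/9375) = 0.014823; /T ⇒ 0.093283
y = r + u − ln(F/S)/T = 0.0734 + 0.0251 − 0.093283 = 0.005217
y = 0.52%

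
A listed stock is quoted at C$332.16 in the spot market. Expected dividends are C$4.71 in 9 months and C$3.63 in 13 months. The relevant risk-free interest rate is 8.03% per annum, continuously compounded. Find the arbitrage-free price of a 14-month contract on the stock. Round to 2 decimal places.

C$356.26

PV(dividends) I = 4.71·e^(−0.0803·9/12) + 3.63·e^(−0.0803·13/12)
I = 4.4347 + 3.3276 = 7.7623
F = (S − I)·e^(rT) = (332.16 − 7.7623) · e^(0.0803·14/12)
= 324.3977 · e^0.093683 = 324.3977 × 1.098212 = C$356.26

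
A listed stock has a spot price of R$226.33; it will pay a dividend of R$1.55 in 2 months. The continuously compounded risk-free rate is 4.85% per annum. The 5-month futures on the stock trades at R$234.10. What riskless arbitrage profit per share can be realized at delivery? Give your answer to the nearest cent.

R$4.72 per share

PV(dividends) I = 1.55·e^(−0.0485·2/12) = 1.5375
Fair futures F* = (S − I)·e^(rT) = (226.33 − 1.5375)·e^0.020208 = 224.7925 × 1.020414 = 229.3814
Market R$234.10 > fair 229.3814: forward overpriced → cash-and-carry (borrow at r, buy the stock and collect the dividends, short the forward).
Profit at T = |F_mkt − F*| = |234.10 − 229.3814| = R$4.72 per share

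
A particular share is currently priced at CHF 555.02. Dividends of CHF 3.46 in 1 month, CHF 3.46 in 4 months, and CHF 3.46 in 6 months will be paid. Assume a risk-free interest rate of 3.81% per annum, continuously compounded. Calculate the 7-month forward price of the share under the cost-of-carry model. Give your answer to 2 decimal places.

CHF 557.00

PV(dividends) I = 3.46·e^(−0.0381·1/12) + 3.46·e^(−0.0381·4/12) + 3.46·e^(−0.0381·6/12)
I = 3.4490 + 3.4163 + 3.3947 = 10.2600
F = (S − I)·e^(rT) = (555.02 − 10.2600) · e^(0.0381·7/12)
= 544.7600 · e^0.022225 = 544.7600 × 1.022474 = CHF 557.00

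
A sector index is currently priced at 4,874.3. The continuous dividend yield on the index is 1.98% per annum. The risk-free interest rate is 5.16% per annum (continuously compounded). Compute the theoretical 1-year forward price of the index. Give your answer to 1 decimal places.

5,031.8

F = S·e^((r − q)T) = 4874.3 · e^((0.0516 − 0.0198) × 1)
= 4874.3 · e^0.031800 = 4874.3 × 1.032311
F = 5,031.8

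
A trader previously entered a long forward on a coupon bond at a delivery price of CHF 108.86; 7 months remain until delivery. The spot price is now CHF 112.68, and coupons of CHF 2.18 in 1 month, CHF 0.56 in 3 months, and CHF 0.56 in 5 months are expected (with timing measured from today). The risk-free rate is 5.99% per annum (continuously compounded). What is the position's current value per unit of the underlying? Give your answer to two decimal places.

CHF 4.29

PV(remaining coupons) I = 2.18·e^(−0.0599·1/12) + 0.56·e^(−0.0599·3/12) + 0.56·e^(−0.0599·5/12) = 3.2670
Current forward F = (S − I)·e^(rT) = (112.68 − 3.2670)·e^(0.0599·7/12) = 109.4130 × 1.035559 = 113.3036
Value (long) = (F − K)·e^(−rT) = (113.3036 − 108.86) × 0.965662 = 4.2910
Value = CHF 4.29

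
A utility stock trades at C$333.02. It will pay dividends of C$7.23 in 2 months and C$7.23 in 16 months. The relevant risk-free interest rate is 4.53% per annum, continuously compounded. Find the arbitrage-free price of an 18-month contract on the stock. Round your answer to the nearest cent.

PV(dividends) I = 7.23·e^(−0.0453·2/12) + 7.23·e^(−0.0453·16/12)
I = 7.1756 + 6.8062 = 13.9818
F = (S − I)·e^(rT) = (333.02 − 13.9818) · e^(0.0453·18/12)
= 319.0382 · e^0.067950 = 319.0382 × 1.070312 = C$341.47

C$341.47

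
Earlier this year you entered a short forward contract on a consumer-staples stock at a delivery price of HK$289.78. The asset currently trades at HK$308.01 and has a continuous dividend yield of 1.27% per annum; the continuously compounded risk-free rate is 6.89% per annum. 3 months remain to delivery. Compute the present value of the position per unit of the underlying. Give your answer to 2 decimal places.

-HK$22.20

Current fair forward for the remaining 3 months: F = S·e^((r − q)·T), (r − q) = 0.0689 − 0.0127 = 0.0562
F = 308.01 · e^(0.0562 × 3/12) = 308.01 × 1.014149 = 312.3680
Value of long forward = (F − K)·e^(−rT) = (312.3680 − 289.78) · e^(−0.0689·3/12)
= 22.5880 × 0.982923 = 22.20
Short position value = −(long value) = -HK$22.20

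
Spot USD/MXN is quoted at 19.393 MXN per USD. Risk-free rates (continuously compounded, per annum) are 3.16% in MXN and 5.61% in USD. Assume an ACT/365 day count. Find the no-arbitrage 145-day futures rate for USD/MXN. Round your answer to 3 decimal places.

19.205

F = S·e^((r_MXN − r_USD)T) = 19.393 · e^((0.0316 − 0.0561) × 145/365)
= 19.393 · e^-0.009733 = 19.393 × 0.990314
F = 19.205 MXN per USD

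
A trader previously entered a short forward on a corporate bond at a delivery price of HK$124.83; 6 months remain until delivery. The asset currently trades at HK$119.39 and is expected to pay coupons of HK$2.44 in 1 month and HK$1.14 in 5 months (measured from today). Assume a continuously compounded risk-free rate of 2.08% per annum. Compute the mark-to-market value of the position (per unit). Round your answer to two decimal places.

PV(remaining coupons) I = 2.44·e^(−0.0208·1/12) + 1.14·e^(−0.0208·5/12) = 3.5659
Current forward F = (S − I)·e^(rT) = (119.39 − 3.5659)·e^(0.0208·6/12) = 115.8241 × 1.010454 = 117.0349
Value (long) = (F − K)·e^(−rT) = (117.0349 − 124.83) × 0.989654 = -7.7145
Short position value = −(long value) = HK$7.71

HK$7.71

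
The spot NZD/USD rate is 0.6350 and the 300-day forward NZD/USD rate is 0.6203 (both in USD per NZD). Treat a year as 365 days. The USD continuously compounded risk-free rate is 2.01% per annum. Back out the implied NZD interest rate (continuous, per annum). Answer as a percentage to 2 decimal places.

F = S·e^((r_USD − r_NZD)T) ⇒ r_NZD = r_USD − ln(F/S)/T
ln(0.6203/0.6350) = -0.023422; /(300/365) = -0.028497
r_NZD = 0.0201 + 0.028497 = 0.048597
r_NZD = 4.86%

4.86%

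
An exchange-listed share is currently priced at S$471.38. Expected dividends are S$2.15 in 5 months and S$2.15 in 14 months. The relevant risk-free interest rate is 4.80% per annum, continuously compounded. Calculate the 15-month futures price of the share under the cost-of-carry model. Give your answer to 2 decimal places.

S$496.13

PV(dividends) I = 2.15·e^(−0.0480·5/12) + 2.15·e^(−0.0480·14/12)
I = 2.1074 + 2.0329 = 4.1403
F = (S − I)·e^(rT) = (471.38 − 4.1403) · e^(0.0480·15/12)
= 467.2397 · e^0.060000 = 467.2397 × 1.061837 = S$496.13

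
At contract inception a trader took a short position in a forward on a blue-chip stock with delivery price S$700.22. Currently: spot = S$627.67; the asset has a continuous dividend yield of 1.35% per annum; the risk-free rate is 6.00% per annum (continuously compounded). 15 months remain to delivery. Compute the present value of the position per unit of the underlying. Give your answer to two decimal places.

Current fair forward for the remaining 15 months: F = S·e^((r − q)·T), (r − q) = 0.0600 − 0.0135 = 0.0465
F = 627.67 · e^(0.0465 × 15/12) = 627.67 × 1.059847 = 665.2342
Value of long forward = (F − K)·e^(−rT) = (665.2342 − 700.22) · e^(−0.0600·15/12)
= -34.9858 × 0.927743 = -32.46
Short position value = −(long value) = S$32.46

S$32.46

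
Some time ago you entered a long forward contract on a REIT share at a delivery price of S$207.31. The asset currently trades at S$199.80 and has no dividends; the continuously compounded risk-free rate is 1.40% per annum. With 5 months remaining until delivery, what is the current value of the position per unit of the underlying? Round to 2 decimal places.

-S$6.30

Current fair forward for the remaining 5 months: F = S·e^(r·T), r = 0.0140
F = 199.80 · e^(0.0140 × 5/12) = 199.80 × 1.005850 = 200.9688
Value of long forward = (F − K)·e^(−rT) = (200.9688 − 207.31) · e^(−0.0140·5/12)
= -6.3412 × 0.994184 = -6.30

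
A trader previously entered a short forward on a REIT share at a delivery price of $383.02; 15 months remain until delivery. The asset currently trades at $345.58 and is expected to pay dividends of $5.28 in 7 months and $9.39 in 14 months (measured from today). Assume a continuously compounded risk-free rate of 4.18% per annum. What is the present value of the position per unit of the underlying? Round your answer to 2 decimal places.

PV(remaining dividends) I = 5.28·e^(−0.0418·7/12) + 9.39·e^(−0.0418·14/12) = 14.0959
Current forward F = (S − I)·e^(rT) = (345.58 − 14.0959)·e^(0.0418·15/12) = 331.4841 × 1.053639 = 349.2646
Value (long) = (F − K)·e^(−rT) = (349.2646 − 383.02) × 0.949092 = -32.0370
Short position value = −(long value) = $32.04

$32.04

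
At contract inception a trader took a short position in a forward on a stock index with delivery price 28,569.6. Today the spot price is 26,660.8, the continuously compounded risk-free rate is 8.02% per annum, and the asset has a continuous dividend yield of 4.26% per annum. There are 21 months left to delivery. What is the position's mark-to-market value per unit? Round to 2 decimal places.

Current fair forward for the remaining 21 months: F = S·e^((r − q)·T), (r − q) = 0.0802 − 0.0426 = 0.0376
F = 26660.8 · e^(0.0376 × 21/12) = 26660.8 × 1.06801309 = 28474.0834
Value of long forward = (F − K)·e^(−rT) = (28474.0834 − 28569.6) · e^(−0.0802·21/12)
= -95.5166 × 0.86905401 = -83.01
Short position value = −(long value) = 83.01

83.01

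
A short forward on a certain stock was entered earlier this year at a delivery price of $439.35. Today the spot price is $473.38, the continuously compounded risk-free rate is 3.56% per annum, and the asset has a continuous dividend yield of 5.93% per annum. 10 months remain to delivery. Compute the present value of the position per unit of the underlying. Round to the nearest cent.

-$24.05

Current fair forward for the remaining 10 months: F = S·e^((r − q)·T), (r − q) = 0.0356 − 0.0593 = -0.0237
F = 473.38 · e^(-0.0237 × 10/12) = 473.38 × 0.980444 = 464.1226
Value of long forward = (F − K)·e^(−rT) = (464.1226 − 439.35) · e^(−0.0356·10/12)
= 24.7726 × 0.970769 = 24.05
Short position value = −(long value) = -$24.05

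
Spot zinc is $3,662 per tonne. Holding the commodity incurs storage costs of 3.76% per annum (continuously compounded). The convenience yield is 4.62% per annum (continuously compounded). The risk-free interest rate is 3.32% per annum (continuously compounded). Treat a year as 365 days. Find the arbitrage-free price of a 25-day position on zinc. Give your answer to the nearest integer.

$3,668 per tonne

Net carry = r + u − y = 0.0332 + 0.0376 − 0.0462 = 0.0246
F = S·e^((r+u−y)T) = 3662 · e^(0.0246 × 25/365) = 3662 · e^0.001685
= 3662 × 1.001686 = $3,668 per tonne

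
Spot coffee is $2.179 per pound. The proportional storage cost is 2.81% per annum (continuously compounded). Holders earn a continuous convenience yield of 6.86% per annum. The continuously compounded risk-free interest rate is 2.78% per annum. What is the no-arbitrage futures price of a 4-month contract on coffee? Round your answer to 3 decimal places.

$2.170 per pound

Net carry = r + u − y = 0.0278 + 0.0281 − 0.0686 = -0.0127
F = S·e^((r+u−y)T) = 2.179 · e^(-0.0127 × 4/12) = 2.179 · e^-0.004233
= 2.179 × 0.995776 = $2.170 per pound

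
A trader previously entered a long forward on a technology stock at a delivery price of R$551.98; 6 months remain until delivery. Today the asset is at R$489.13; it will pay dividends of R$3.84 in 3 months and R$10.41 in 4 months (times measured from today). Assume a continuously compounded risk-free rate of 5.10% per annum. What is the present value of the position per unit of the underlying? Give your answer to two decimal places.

PV(remaining dividends) I = 3.84·e^(−0.0510·3/12) + 10.41·e^(−0.0510·4/12) = 14.0259
Current forward F = (S − I)·e^(rT) = (489.13 − 14.0259)·e^(0.0510·6/12) = 475.1041 × 1.025828 = 487.3751
Value (long) = (F − K)·e^(−rT) = (487.3751 − 551.98) × 0.974822 = -62.9783
Value = -R$62.98

-R$62.98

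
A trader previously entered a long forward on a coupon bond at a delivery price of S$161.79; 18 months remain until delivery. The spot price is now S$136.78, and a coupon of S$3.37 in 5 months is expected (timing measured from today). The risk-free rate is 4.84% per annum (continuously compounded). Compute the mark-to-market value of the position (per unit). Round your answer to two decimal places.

-S$16.98

PV(remaining coupons) I = 3.37·e^(−0.0484·5/12) = 3.3027
Current forward F = (S − I)·e^(rT) = (136.78 − 3.3027)·e^(0.0484·18/12) = 133.4773 × 1.075300 = 143.5281
Value (long) = (F − K)·e^(−rT) = (143.5281 − 161.79) × 0.929973 = -16.9831
Value = -S$16.98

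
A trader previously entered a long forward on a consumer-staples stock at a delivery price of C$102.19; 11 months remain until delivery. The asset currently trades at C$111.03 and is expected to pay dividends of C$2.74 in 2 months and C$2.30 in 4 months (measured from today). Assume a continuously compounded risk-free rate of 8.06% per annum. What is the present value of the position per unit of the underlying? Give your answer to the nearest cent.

C$11.18

PV(remaining dividends) I = 2.74·e^(−0.0806·2/12) + 2.30·e^(−0.0806·4/12) = 4.9425
Current forward F = (S − I)·e^(rT) = (111.03 − 4.9425)·e^(0.0806·11/12) = 106.0875 × 1.076681 = 114.2224
Value (long) = (F − K)·e^(−rT) = (114.2224 − 102.19) × 0.928780 = 11.1755
Value = C$11.18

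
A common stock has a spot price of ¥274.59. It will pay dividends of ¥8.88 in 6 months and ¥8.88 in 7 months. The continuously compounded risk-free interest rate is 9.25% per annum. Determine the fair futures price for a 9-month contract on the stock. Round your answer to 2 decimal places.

¥276.21

PV(dividends) I = 8.88·e^(−0.0925·6/12) + 8.88·e^(−0.0925·7/12)
I = 8.4787 + 8.4135 = 16.8922
F = (S − I)·e^(rT) = (274.59 − 16.8922) · e^(0.0925·9/12)
= 257.6978 · e^0.069375 = 257.6978 × 1.071838 = ¥276.21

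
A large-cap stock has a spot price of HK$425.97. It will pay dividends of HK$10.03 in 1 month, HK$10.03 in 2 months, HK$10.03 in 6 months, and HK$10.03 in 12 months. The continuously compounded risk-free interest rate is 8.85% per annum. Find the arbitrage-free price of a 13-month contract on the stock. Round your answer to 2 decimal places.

PV(dividends) I = 10.03·e^(−0.0885·1/12) + 10.03·e^(−0.0885·2/12) + 10.03·e^(−0.0885·6/12) + 10.03·e^(−0.0885·12/12)
I = 9.9563 + 9.8831 + 9.5958 + 9.1805 = 38.6157
F = (S − I)·e^(rT) = (425.97 − 38.6157) · e^(0.0885·13/12)
= 387.3543 · e^0.095875 = 387.3543 × 1.100621 = HK$426.33

HK$426.33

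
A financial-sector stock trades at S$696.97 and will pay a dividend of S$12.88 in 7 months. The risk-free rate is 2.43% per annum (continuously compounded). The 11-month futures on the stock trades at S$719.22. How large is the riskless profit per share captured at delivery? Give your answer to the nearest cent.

PV(dividends) I = 12.88·e^(−0.0243·7/12) = 12.6987
Fair futures F* = (S − I)·e^(rT) = (696.97 − 12.6987)·e^0.022275 = 684.2713 × 1.022525 = 699.6845
Market S$719.22 > fair 699.6845: forward overpriced → cash-and-carry (borrow at r, buy the stock and collect the dividends, short the forward).
Profit at T = |F_mkt − F*| = |719.22 − 699.6845| = S$19.54 per share

S$19.54 per share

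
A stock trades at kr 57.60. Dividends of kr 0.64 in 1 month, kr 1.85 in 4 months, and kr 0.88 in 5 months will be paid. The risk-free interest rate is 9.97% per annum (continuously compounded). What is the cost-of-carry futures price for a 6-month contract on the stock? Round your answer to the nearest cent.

PV(dividends) I = 0.64·e^(−0.0997·1/12) + 1.85·e^(−0.0997·4/12) + 0.88·e^(−0.0997·5/12)
I = 0.6347 + 1.7895 + 0.8442 = 3.2684
F = (S − I)·e^(rT) = (57.60 − 3.2684) · e^(0.0997·6/12)
= 54.3316 · e^0.049850 = 54.3316 × 1.051113 = kr 57.11

kr 57.11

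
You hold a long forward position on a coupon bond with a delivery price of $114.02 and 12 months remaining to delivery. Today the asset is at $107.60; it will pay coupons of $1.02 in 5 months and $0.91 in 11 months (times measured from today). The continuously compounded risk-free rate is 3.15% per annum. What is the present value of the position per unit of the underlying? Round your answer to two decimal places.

-$4.78

PV(remaining coupons) I = 1.02·e^(−0.0315·5/12) + 0.91·e^(−0.0315·11/12) = 1.8908
Current forward F = (S − I)·e^(rT) = (107.60 − 1.8908)·e^(0.0315·12/12) = 105.7092 × 1.032001 = 109.0920
Value (long) = (F − K)·e^(−rT) = (109.0920 − 114.02) × 0.968991 = -4.7752
Value = -$4.78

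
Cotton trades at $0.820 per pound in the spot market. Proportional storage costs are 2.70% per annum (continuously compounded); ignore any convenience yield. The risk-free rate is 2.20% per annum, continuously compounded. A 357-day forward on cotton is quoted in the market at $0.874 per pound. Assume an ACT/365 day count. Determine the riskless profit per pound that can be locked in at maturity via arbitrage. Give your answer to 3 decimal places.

Fair forward: F* = S·e^(carry·T), with carry = (r + u) = 0.0220 + 0.0270 = 0.0490
F* = 0.820 · e^(0.0490 × 357/365) = 0.820 · e^0.047926 = 0.820 × 1.049093 = $0.8603
Market $0.874 > fair $0.8603: forward overpriced → cash-and-carry (buy spot, short the forward).
At maturity, profit = |F_mkt − F*| = |0.874 − 0.8603| = $0.014 per pound

$0.014 per pound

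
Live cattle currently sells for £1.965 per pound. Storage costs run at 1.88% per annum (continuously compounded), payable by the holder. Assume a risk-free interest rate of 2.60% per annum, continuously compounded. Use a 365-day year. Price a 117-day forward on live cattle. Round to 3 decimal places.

Net carry = r + u − y = 0.0260 + 0.0188 − 0.0000 = 0.0448
F = S·e^((r+u−y)T) = 1.965 · e^(0.0448 × 117/365) = 1.965 · e^0.014361
= 1.965 × 1.014465 = £1.993 per pound

£1.993 per pound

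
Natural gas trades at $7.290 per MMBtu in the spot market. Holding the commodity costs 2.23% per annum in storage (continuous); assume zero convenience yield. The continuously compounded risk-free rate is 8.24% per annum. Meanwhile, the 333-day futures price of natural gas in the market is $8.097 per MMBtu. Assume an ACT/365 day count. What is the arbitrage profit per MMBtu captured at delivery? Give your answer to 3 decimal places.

Fair futures: F* = S·e^(carry·T), with carry = (r + u) = 0.0824 + 0.0223 = 0.1047
F* = 7.290 · e^(0.1047 × 333/365) = 7.290 · e^0.095521 = 7.290 × 1.100232 = $8.0207
Market $8.097 > fair $8.0207: forward overpriced → cash-and-carry (buy spot, short the forward).
At maturity, profit = |F_mkt − F*| = |8.097 − 8.0207| = $0.076 per MMBtu

$0.076 per MMBtu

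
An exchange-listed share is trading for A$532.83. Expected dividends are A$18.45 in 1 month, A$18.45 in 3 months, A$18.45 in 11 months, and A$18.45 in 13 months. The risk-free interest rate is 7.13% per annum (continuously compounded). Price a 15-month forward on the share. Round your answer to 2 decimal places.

PV(dividends) I = 18.45·e^(−0.0713·1/12) + 18.45·e^(−0.0713·3/12) + 18.45·e^(−0.0713·11/12) + 18.45·e^(−0.0713·13/12)
I = 18.3407 + 18.1240 + 17.2827 + 17.0785 = 70.8259
F = (S − I)·e^(rT) = (532.83 − 70.8259) · e^(0.0713·15/12)
= 462.0041 · e^0.089125 = 462.0041 × 1.093217 = A$505.07

A$505.07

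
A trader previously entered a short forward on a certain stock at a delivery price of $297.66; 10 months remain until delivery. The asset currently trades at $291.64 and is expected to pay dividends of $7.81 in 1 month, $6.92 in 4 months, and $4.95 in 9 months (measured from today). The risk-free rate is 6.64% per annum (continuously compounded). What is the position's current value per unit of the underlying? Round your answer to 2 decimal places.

$9.24

PV(remaining dividends) I = 7.81·e^(−0.0664·1/12) + 6.92·e^(−0.0664·4/12) + 4.95·e^(−0.0664·9/12) = 19.2450
Current forward F = (S − I)·e^(rT) = (291.64 − 19.2450)·e^(0.0664·10/12) = 272.3950 × 1.056893 = 287.8924
Value (long) = (F − K)·e^(−rT) = (287.8924 − 297.66) × 0.946170 = -9.2418
Short position value = −(long value) = $9.24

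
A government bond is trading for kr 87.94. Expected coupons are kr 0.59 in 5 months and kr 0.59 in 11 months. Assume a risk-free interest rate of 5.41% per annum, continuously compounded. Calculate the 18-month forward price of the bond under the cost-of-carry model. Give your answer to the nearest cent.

kr 94.14

PV(coupons) I = 0.59·e^(−0.0541·5/12) + 0.59·e^(−0.0541·11/12)
I = 0.5768 + 0.5615 = 1.1383
F = (S − I)·e^(rT) = (87.94 − 1.1383) · e^(0.0541·18/12)
= 86.8017 · e^0.081150 = 86.8017 × 1.084534 = kr 94.14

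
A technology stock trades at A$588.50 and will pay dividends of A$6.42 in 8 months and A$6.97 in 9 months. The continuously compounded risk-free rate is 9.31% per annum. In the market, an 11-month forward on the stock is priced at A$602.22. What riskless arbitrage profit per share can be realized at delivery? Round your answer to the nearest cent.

PV(dividends) I = 6.42·e^(−0.0931·8/12) + 6.97·e^(−0.0931·9/12) = 12.5336
Fair forward F* = (S − I)·e^(rT) = (588.50 − 12.5336)·e^0.085342 = 575.9664 × 1.089089 = 627.2787
Market A$602.22 < fair 627.2787: forward underpriced → reverse cash-and-carry (short the stock, invest proceeds at r, pay the dividends, go long the forward).
Profit at T = |F_mkt − F*| = |602.22 − 627.2787| = A$25.06 per share

A$25.06 per share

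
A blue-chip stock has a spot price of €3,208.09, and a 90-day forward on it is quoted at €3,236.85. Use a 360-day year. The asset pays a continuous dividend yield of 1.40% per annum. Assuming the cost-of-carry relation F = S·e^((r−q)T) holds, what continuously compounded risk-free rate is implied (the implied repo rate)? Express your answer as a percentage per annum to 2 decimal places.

From F = S·e^((r−q)T): (r − q) = ln(F/S)/T
ln(3236.85/3208.09) = ln(1.008965) = 0.008925
(r − q) = 0.008925 / (90/360) = 0.035700
r = ln(F/S)/T + q = 0.035700 + 0.0140 = 0.049700
r = 4.97%

4.97%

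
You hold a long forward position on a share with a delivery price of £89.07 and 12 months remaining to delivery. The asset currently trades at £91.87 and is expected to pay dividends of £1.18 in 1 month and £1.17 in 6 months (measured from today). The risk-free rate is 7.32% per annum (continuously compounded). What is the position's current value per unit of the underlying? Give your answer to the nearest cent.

£6.79

PV(remaining dividends) I = 1.18·e^(−0.0732·1/12) + 1.17·e^(−0.0732·6/12) = 2.3008
Current forward F = (S − I)·e^(rT) = (91.87 − 2.3008)·e^(0.0732·12/12) = 89.5692 × 1.075946 = 96.3716
Value (long) = (F − K)·e^(−rT) = (96.3716 − 89.07) × 0.929415 = 6.7862
Value = £6.79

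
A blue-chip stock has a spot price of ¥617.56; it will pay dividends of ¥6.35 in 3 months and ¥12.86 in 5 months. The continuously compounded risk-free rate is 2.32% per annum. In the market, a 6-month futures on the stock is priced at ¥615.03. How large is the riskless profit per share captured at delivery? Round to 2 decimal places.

PV(dividends) I = 6.35·e^(−0.0232·3/12) + 12.86·e^(−0.0232·5/12) = 19.0496
Fair futures F* = (S − I)·e^(rT) = (617.56 − 19.0496)·e^0.011600 = 598.5104 × 1.011668 = 605.4938
Market ¥615.03 > fair 605.4938: forward overpriced → cash-and-carry (borrow at r, buy the stock and collect the dividends, short the forward).
Profit at T = |F_mkt − F*| = |615.03 − 605.4938| = ¥9.54 per share

¥9.54 per share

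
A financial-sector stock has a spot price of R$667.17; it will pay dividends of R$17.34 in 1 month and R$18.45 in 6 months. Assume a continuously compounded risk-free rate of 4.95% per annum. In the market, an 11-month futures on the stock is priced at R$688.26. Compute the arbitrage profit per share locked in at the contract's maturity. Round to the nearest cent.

PV(dividends) I = 17.34·e^(−0.0495·1/12) + 18.45·e^(−0.0495·6/12) = 35.2676
Fair futures F* = (S − I)·e^(rT) = (667.17 − 35.2676)·e^0.045375 = 631.9024 × 1.046420 = 661.2353
Market R$688.26 > fair 661.2353: forward overpriced → cash-and-carry (borrow at r, buy the stock and collect the dividends, short the forward).
Profit at T = |F_mkt − F*| = |688.26 − 661.2353| = R$27.02 per share

R$27.02 per share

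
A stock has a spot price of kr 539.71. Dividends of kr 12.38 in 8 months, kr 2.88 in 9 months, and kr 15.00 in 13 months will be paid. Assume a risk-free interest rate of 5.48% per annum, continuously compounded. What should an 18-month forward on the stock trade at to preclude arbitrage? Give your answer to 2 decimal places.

kr 554.64

PV(dividends) I = 12.38·e^(−0.0548·8/12) + 2.88·e^(−0.0548·9/12) + 15.00·e^(−0.0548·13/12)
I = 11.9359 + 2.7640 + 14.1354 = 28.8353
F = (S − I)·e^(rT) = (539.71 − 28.8353) · e^(0.0548·18/12)
= 510.8747 · e^0.082200 = 510.8747 × 1.085673 = kr 554.64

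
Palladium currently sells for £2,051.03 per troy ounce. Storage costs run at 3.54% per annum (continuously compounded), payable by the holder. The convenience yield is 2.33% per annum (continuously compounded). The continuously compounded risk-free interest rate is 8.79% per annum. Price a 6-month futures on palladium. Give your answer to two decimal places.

£2,156.19 per troy ounce

Net carry = r + u − y = 0.0879 + 0.0354 − 0.0233 = 0.1000
F = S·e^((r+u−y)T) = 2051.03 · e^(0.1000 × 6/12) = 2051.03 · e^0.05000000
= 2051.03 × 1.05127110 = £2,156.19 per troy ounce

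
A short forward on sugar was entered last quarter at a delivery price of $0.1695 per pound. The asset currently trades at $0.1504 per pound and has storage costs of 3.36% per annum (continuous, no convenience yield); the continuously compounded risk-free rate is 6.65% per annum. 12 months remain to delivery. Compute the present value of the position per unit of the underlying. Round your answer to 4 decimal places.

$0.0031 per pound

Current fair forward for the remaining 12 months: F = S·e^((r + u)·T), (r + u) = 0.0665 + 0.0336 = 0.1001
F = 0.1504 · e^(0.1001 × 12/12) = 0.1504 × 1.105281 = 0.1662
Value of long forward = (F − K)·e^(−rT) = (0.1662 − 0.1695) · e^(−0.0665·12/12)
= -0.0033 × 0.935663 = -0.0031
Short position value = −(long value) = $0.0031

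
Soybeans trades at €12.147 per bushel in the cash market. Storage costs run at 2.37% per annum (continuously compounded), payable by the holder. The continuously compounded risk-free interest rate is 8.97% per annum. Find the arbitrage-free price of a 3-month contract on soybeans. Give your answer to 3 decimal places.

€12.496 per bushel

Net carry = r + u − y = 0.0897 + 0.0237 − 0.0000 = 0.1134
F = S·e^((r+u−y)T) = 12.147 · e^(0.1134 × 3/12) = 12.147 · e^0.028350
= 12.147 × 1.028756 = €12.496 per bushel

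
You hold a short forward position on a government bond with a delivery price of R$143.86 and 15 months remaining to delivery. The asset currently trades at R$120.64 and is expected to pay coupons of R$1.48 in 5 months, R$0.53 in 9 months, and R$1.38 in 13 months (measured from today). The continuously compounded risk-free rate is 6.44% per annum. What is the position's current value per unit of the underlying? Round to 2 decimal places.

PV(remaining coupons) I = 1.48·e^(−0.0644·5/12) + 0.53·e^(−0.0644·9/12) + 1.38·e^(−0.0644·13/12) = 3.2328
Current forward F = (S − I)·e^(rT) = (120.64 − 3.2328)·e^(0.0644·15/12) = 117.4072 × 1.083829 = 127.2493
Value (long) = (F − K)·e^(−rT) = (127.2493 − 143.86) × 0.922655 = -15.3259
Short position value = −(long value) = R$15.33

R$15.33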